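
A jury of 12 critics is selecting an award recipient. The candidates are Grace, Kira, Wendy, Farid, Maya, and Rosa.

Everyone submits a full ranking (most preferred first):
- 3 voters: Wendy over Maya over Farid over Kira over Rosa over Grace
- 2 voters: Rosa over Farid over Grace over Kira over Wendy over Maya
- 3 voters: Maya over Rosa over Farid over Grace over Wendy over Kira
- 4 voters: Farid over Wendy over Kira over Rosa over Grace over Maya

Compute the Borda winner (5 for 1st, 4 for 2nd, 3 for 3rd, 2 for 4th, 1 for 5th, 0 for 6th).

Grace: 3×0 + 2×3 + 3×2 + 4×1 = 16
Kira: 3×2 + 2×2 + 3×0 + 4×3 = 22
Wendy: 3×5 + 2×1 + 3×1 + 4×4 = 36
Farid: 3×3 + 2×4 + 3×3 + 4×5 = 46
Maya: 3×4 + 2×0 + 3×5 + 4×0 = 27
Rosa: 3×1 + 2×5 + 3×4 + 4×2 = 33

Farid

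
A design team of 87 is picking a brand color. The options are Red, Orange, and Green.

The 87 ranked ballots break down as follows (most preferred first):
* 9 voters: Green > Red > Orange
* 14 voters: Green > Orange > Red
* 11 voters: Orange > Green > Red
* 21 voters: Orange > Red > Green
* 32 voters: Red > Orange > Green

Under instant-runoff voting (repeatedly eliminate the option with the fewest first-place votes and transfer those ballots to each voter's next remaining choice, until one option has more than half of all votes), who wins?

Orange

Round 1: Red 32, Orange 32, Green 23. Green eliminated.
Round 2: Red 41, Orange 46. Orange has a majority (≥44).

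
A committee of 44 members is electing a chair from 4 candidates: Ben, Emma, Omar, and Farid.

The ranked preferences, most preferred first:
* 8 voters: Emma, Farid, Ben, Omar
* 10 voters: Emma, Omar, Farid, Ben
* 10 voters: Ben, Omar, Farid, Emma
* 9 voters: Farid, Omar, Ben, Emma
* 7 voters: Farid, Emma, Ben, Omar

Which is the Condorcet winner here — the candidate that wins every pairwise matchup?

Farid

Farid vs Ben: 34–10
Farid vs Emma: 26–18
Farid vs Omar: 24–20
Farid beats every other candidate.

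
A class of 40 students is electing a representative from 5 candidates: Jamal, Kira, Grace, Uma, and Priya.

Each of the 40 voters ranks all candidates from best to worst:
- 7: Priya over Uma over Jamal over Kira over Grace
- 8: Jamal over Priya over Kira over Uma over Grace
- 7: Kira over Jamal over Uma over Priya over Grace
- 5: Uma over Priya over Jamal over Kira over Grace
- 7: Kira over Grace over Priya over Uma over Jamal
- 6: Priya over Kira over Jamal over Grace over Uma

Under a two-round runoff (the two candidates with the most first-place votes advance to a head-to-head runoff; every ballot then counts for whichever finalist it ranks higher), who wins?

Priya

Round 1 first-place votes: Jamal 8, Kira 14, Grace 0, Uma 5, Priya 13. Kira and Priya advance.
Runoff: Kira is ranked above Priya on 14 ballots, Priya above Kira on 26.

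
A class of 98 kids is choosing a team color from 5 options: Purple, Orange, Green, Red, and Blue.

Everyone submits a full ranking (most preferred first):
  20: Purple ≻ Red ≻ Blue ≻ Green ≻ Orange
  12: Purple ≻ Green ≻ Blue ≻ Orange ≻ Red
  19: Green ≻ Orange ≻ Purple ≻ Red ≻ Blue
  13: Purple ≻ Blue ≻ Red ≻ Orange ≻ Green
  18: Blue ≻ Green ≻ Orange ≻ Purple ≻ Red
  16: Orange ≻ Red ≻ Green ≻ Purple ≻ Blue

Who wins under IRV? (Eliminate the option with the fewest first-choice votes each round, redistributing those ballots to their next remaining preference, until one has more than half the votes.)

Round 1: Purple 45, Orange 16, Green 19, Red 0, Blue 18. Red eliminated.
Round 2: Purple 45, Orange 16, Green 19, Blue 18. Orange eliminated.
Round 3: Purple 45, Green 35, Blue 18. Blue eliminated.
Round 4: Purple 45, Green 53. Green has a majority (≥50).

Green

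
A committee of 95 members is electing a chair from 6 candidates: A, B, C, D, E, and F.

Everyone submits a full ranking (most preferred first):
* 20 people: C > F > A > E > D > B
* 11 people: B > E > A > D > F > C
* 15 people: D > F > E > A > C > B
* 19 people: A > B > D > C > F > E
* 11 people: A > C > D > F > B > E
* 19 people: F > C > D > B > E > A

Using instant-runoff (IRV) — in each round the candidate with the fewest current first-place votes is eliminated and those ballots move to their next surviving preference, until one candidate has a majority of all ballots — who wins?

F

Round 1: A 30, B 11, C 20, D 15, E 0, F 19. E eliminated.
Round 2: A 30, B 11, C 20, D 15, F 19. B eliminated.
Round 3: A 41, C 20, D 15, F 19. D eliminated.
Round 4: A 41, C 20, F 34. C eliminated.
Round 5: A 41, F 54. F has a majority (≥48).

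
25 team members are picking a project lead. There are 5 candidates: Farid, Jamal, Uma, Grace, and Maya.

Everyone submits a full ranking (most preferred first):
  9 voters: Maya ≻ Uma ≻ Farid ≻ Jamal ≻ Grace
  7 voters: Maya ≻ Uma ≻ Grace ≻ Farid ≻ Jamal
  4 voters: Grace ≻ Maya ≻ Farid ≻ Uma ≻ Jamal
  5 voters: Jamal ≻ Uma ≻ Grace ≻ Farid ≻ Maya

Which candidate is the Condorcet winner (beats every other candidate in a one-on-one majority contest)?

Maya vs Farid: 20–5
Maya vs Jamal: 20–5
Maya vs Uma: 20–5
Maya vs Grace: 16–9
Maya beats every other candidate.

Maya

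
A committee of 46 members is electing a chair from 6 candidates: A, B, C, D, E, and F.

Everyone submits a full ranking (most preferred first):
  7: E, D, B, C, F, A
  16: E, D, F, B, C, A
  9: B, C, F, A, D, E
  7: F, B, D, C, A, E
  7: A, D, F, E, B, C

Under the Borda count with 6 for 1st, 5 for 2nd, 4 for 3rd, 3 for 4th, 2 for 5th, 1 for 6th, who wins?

D

A: 7×1 + 16×1 + 9×3 + 7×2 + 7×6 = 106
B: 7×4 + 16×3 + 9×6 + 7×5 + 7×2 = 179
C: 7×3 + 16×2 + 9×5 + 7×3 + 7×1 = 126
D: 7×5 + 16×5 + 9×2 + 7×4 + 7×5 = 196
E: 7×6 + 16×6 + 9×1 + 7×1 + 7×3 = 175
F: 7×2 + 16×4 + 9×4 + 7×6 + 7×4 = 184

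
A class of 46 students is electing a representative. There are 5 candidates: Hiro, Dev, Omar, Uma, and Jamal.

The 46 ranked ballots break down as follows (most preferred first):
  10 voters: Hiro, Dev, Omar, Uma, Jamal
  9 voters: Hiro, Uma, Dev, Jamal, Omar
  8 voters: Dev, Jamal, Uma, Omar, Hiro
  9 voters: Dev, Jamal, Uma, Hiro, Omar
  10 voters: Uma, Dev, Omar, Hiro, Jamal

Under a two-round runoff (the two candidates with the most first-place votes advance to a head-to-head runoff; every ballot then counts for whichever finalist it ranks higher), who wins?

Dev

Round 1 first-place votes: Hiro 19, Dev 17, Omar 0, Uma 10, Jamal 0. Hiro and Dev advance.
Runoff: Hiro is ranked above Dev on 19 ballots, Dev above Hiro on 27.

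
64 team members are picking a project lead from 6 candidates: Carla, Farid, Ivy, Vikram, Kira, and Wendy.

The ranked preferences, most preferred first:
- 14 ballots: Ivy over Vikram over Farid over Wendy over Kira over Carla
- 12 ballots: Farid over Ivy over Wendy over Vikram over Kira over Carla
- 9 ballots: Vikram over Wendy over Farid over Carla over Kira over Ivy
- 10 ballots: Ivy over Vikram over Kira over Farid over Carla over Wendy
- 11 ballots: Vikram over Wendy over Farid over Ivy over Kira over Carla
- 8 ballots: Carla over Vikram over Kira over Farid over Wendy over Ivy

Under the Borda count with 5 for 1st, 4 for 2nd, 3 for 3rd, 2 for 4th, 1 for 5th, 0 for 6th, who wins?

Carla: 14×0 + 12×0 + 9×2 + 10×1 + 11×0 + 8×5 = 68
Farid: 14×3 + 12×5 + 9×3 + 10×2 + 11×3 + 8×2 = 198
Ivy: 14×5 + 12×4 + 9×0 + 10×5 + 11×2 + 8×0 = 190
Vikram: 14×4 + 12×2 + 9×5 + 10×4 + 11×5 + 8×4 = 252
Kira: 14×1 + 12×1 + 9×1 + 10×3 + 11×1 + 8×3 = 100
Wendy: 14×2 + 12×3 + 9×4 + 10×0 + 11×4 + 8×1 = 152

Vikram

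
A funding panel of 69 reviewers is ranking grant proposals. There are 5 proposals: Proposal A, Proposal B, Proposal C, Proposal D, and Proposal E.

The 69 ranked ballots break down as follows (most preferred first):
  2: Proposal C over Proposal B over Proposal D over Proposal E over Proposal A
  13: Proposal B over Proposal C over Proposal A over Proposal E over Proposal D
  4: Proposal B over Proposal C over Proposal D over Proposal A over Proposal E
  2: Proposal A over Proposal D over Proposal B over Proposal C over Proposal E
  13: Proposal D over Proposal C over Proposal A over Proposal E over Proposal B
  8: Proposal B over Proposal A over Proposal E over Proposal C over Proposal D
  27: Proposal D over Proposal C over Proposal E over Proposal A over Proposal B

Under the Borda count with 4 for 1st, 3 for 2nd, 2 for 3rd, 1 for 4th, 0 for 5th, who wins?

Proposal C

Proposal A: 2×0 + 13×2 + 4×1 + 2×4 + 13×2 + 8×3 + 27×1 = 115
Proposal B: 2×3 + 13×4 + 4×4 + 2×2 + 13×0 + 8×4 + 27×0 = 110
Proposal C: 2×4 + 13×3 + 4×3 + 2×1 + 13×3 + 8×1 + 27×3 = 189
Proposal D: 2×2 + 13×0 + 4×2 + 2×3 + 13×4 + 8×0 + 27×4 = 178
Proposal E: 2×1 + 13×1 + 4×0 + 2×0 + 13×1 + 8×2 + 27×2 = 98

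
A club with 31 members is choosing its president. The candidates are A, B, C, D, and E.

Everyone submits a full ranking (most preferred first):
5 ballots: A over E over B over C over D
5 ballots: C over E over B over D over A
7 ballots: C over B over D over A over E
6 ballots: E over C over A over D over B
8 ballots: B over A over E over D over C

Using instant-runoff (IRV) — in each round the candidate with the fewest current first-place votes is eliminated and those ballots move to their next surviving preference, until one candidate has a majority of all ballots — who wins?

E

Round 1: A 5, B 8, C 12, D 0, E 6. D eliminated.
Round 2: A 5, B 8, C 12, E 6. A eliminated.
Round 3: B 8, C 12, E 11. B eliminated.
Round 4: C 12, E 19. E has a majority (≥16).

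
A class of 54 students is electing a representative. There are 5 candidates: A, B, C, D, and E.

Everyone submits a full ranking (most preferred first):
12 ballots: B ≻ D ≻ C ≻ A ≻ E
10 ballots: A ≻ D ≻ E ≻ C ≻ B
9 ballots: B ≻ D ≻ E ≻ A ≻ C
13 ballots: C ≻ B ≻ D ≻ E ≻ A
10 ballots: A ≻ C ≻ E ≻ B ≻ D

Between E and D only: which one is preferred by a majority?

D

E is ranked above D on 10 ballots; D above E on 44.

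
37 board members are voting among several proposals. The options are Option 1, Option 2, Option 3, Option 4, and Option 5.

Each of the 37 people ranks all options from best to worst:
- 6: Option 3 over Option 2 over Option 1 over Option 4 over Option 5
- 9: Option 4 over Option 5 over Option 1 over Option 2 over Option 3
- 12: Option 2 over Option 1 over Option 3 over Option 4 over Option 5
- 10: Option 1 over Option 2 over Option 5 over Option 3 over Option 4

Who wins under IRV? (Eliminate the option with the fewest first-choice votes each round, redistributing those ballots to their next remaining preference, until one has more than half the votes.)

Option 1

Round 1: Option 1 10, Option 2 12, Option 3 6, Option 4 9, Option 5 0. Option 5 eliminated.
Round 2: Option 1 10, Option 2 12, Option 3 6, Option 4 9. Option 3 eliminated.
Round 3: Option 1 10, Option 2 18, Option 4 9. Option 4 eliminated.
Round 4: Option 1 19, Option 2 18. Option 1 has a majority (≥19).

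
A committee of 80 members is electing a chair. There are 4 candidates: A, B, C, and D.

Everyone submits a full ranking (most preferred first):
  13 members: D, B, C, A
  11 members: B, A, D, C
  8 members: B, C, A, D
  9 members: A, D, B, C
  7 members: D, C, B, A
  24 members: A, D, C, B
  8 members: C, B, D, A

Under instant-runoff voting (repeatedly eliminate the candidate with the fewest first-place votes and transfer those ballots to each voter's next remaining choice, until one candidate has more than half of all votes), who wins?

Round 1: A 33, B 19, C 8, D 20. C eliminated.
Round 2: A 33, B 27, D 20. D eliminated.
Round 3: A 33, B 47. B has a majority (≥41).

B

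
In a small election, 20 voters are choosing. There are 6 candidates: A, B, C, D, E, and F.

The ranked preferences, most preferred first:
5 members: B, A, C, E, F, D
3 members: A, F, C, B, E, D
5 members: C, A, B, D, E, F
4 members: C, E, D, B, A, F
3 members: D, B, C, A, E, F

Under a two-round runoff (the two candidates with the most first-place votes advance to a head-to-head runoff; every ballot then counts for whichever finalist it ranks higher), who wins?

C

Round 1 first-place votes: A 3, B 5, C 9, D 3, E 0, F 0. C and B advance.
Runoff: C is ranked above B on 12 ballots, B above C on 8.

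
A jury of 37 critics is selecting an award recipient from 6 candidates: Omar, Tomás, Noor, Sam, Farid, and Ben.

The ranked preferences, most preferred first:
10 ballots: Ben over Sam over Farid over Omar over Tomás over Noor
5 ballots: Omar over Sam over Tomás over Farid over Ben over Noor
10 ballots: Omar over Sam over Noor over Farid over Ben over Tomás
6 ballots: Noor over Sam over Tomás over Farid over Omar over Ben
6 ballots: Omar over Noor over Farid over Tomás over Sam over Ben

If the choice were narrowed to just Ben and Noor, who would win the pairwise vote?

Ben is ranked above Noor on 15 ballots; Noor above Ben on 22.

Noor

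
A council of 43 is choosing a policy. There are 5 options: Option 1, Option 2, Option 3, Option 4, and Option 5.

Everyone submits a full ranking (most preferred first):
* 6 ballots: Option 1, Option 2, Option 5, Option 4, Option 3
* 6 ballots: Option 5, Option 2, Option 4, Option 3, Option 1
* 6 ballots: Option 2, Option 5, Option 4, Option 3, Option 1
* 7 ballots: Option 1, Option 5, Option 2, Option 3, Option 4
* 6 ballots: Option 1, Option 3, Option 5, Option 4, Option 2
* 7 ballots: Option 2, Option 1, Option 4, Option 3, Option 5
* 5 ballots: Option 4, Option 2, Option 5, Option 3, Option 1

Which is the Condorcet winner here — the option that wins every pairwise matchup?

Option 2

Option 2 vs Option 1: 24–19
Option 2 vs Option 3: 37–6
Option 2 vs Option 4: 32–11
Option 2 vs Option 5: 24–19
Option 2 beats every other option.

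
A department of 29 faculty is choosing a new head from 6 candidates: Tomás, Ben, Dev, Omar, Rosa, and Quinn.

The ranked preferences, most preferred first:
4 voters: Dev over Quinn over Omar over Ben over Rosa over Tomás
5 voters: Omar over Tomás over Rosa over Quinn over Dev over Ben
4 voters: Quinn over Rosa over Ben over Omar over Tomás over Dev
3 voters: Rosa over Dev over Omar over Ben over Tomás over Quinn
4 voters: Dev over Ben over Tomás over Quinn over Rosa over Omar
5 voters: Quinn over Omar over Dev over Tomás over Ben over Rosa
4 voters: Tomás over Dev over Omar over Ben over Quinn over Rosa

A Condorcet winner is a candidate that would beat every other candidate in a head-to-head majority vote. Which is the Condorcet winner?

Dev

Dev vs Tomás: 16–13
Dev vs Ben: 25–4
Dev vs Omar: 15–14
Dev vs Rosa: 17–12
Dev vs Quinn: 15–14
Dev beats every other candidate.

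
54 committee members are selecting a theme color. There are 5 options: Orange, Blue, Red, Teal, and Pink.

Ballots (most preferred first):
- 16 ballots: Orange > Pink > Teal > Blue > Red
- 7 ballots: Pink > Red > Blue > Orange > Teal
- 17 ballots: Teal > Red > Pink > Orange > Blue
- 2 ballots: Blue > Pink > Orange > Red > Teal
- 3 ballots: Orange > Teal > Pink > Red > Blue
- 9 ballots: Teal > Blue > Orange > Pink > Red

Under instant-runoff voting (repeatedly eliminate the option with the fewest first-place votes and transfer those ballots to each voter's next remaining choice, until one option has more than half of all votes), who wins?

Round 1: Orange 19, Blue 2, Red 0, Teal 26, Pink 7. Red eliminated.
Round 2: Orange 19, Blue 2, Teal 26, Pink 7. Blue eliminated.
Round 3: Orange 19, Teal 26, Pink 9. Pink eliminated.
Round 4: Orange 28, Teal 26. Orange has a majority (≥28).

Orange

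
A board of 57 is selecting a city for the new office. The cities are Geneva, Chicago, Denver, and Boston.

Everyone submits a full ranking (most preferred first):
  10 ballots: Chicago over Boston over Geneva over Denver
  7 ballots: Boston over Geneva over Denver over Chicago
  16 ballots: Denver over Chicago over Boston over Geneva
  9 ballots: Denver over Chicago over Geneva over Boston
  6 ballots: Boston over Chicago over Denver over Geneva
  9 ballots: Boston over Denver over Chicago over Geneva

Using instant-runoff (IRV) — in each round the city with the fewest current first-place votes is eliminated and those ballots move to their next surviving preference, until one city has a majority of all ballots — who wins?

Boston

Round 1: Geneva 0, Chicago 10, Denver 25, Boston 22. Geneva eliminated.
Round 2: Chicago 10, Denver 25, Boston 22. Chicago eliminated.
Round 3: Denver 25, Boston 32. Boston has a majority (≥29).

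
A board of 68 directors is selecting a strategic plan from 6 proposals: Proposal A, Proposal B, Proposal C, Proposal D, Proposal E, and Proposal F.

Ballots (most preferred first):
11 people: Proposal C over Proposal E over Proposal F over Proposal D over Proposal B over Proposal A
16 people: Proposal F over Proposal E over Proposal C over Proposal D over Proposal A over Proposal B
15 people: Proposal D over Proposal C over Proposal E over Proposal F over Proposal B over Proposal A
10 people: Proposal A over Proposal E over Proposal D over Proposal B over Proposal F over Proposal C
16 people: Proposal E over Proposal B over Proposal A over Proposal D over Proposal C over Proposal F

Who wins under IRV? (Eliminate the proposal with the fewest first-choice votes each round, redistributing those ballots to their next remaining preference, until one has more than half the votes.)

Proposal E

Round 1: Proposal A 10, Proposal B 0, Proposal C 11, Proposal D 15, Proposal E 16, Proposal F 16. Proposal B eliminated.
Round 2: Proposal A 10, Proposal C 11, Proposal D 15, Proposal E 16, Proposal F 16. Proposal A eliminated.
Round 3: Proposal C 11, Proposal D 15, Proposal E 26, Proposal F 16. Proposal C eliminated.
Round 4: Proposal D 15, Proposal E 37, Proposal F 16. Proposal E has a majority (≥35).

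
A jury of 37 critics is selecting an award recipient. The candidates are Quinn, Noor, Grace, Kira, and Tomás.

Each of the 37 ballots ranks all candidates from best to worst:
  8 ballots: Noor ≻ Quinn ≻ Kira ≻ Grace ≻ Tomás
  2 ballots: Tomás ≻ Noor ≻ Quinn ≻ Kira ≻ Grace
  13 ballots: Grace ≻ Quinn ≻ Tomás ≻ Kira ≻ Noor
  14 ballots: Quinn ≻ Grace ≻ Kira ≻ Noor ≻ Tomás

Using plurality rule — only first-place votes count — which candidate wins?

First-place votes: Quinn 14, Noor 8, Grace 13, Kira 0, Tomás 2.

Quinn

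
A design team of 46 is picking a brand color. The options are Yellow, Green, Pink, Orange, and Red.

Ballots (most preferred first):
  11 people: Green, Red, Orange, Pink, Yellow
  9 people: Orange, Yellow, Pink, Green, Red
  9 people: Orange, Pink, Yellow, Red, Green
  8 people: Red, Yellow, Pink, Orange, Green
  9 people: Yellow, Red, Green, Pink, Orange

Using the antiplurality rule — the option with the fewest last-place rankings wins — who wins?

Last-place votes: Yellow 11, Green 17, Pink 0, Orange 9, Red 9.

Pink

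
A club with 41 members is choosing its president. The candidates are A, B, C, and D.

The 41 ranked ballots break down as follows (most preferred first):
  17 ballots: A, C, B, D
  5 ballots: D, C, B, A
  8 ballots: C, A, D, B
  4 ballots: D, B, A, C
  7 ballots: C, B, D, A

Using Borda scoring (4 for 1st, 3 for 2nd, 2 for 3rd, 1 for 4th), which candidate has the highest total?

A: 17×4 + 5×1 + 8×3 + 4×2 + 7×1 = 112
B: 17×2 + 5×2 + 8×1 + 4×3 + 7×3 = 85
C: 17×3 + 5×3 + 8×4 + 4×1 + 7×4 = 130
D: 17×1 + 5×4 + 8×2 + 4×4 + 7×2 = 83

C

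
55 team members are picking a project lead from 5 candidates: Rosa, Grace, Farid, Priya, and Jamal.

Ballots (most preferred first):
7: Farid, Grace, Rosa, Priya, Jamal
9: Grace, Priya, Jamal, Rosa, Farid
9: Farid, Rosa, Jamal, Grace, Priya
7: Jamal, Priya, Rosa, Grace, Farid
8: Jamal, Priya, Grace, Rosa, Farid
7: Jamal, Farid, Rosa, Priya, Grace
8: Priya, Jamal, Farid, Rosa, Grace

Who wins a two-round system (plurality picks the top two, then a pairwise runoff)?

Jamal

Round 1 first-place votes: Rosa 0, Grace 9, Farid 16, Priya 8, Jamal 22. Jamal and Farid advance.
Runoff: Jamal is ranked above Farid on 39 ballots, Farid above Jamal on 16.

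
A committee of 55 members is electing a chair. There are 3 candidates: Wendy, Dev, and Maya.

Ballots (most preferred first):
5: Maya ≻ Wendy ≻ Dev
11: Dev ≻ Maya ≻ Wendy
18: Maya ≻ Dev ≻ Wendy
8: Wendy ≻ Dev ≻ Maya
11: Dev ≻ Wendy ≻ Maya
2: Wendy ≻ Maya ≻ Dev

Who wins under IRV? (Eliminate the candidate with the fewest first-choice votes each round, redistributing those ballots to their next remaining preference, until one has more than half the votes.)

Dev

Round 1: Wendy 10, Dev 22, Maya 23. Wendy eliminated.
Round 2: Dev 30, Maya 25. Dev has a majority (≥28).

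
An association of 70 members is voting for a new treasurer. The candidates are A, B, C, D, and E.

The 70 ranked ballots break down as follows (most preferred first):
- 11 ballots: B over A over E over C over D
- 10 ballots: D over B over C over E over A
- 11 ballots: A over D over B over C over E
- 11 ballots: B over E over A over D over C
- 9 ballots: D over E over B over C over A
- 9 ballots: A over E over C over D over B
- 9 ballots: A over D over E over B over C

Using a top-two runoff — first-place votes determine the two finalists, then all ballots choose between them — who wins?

B

Round 1 first-place votes: A 29, B 22, C 0, D 19, E 0. A and B advance.
Runoff: A is ranked above B on 29 ballots, B above A on 41.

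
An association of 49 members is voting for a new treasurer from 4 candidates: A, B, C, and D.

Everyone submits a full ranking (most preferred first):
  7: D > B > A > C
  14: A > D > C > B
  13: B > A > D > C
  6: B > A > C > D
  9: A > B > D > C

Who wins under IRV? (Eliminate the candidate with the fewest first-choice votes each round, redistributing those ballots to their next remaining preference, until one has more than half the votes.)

B

Round 1: A 23, B 19, C 0, D 7. C eliminated.
Round 2: A 23, B 19, D 7. D eliminated.
Round 3: A 23, B 26. B has a majority (≥25).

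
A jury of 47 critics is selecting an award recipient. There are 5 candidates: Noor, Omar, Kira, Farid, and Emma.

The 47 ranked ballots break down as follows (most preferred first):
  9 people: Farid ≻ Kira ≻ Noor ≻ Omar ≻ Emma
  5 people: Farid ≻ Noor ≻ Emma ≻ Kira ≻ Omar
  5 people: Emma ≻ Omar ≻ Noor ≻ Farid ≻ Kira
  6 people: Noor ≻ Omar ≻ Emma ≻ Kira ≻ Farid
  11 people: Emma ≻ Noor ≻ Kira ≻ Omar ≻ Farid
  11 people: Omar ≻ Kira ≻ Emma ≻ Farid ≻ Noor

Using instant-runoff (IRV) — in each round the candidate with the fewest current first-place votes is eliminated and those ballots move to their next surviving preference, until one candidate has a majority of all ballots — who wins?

Round 1: Noor 6, Omar 11, Kira 0, Farid 14, Emma 16. Kira eliminated.
Round 2: Noor 6, Omar 11, Farid 14, Emma 16. Noor eliminated.
Round 3: Omar 17, Farid 14, Emma 16. Farid eliminated.
Round 4: Omar 26, Emma 21. Omar has a majority (≥24).

Omar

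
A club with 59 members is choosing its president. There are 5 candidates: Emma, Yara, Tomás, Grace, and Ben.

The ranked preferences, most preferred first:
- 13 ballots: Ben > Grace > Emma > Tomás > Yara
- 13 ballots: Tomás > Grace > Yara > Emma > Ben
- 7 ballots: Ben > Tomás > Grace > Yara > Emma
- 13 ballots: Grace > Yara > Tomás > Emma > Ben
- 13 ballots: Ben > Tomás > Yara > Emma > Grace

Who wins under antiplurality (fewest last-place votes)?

Last-place votes: Emma 7, Yara 13, Tomás 0, Grace 13, Ben 26.

Tomás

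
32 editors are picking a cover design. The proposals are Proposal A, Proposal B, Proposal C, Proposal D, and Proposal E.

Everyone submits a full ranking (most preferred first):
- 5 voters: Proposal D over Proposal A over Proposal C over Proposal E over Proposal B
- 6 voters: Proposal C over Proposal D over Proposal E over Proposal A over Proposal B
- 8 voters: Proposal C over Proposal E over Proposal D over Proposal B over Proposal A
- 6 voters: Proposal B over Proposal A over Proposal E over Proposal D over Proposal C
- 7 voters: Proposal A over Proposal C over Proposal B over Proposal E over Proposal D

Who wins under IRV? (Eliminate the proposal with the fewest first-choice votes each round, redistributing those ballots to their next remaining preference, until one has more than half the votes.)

Round 1: Proposal A 7, Proposal B 6, Proposal C 14, Proposal D 5, Proposal E 0. Proposal E eliminated.
Round 2: Proposal A 7, Proposal B 6, Proposal C 14, Proposal D 5. Proposal D eliminated.
Round 3: Proposal A 12, Proposal B 6, Proposal C 14. Proposal B eliminated.
Round 4: Proposal A 18, Proposal C 14. Proposal A has a majority (≥17).

Proposal A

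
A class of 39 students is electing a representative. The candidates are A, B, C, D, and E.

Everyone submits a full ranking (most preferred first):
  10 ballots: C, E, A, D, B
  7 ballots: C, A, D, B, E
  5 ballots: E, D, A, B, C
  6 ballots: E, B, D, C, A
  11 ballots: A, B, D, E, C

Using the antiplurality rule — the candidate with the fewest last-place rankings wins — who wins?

D

Last-place votes: A 6, B 10, C 16, D 0, E 7.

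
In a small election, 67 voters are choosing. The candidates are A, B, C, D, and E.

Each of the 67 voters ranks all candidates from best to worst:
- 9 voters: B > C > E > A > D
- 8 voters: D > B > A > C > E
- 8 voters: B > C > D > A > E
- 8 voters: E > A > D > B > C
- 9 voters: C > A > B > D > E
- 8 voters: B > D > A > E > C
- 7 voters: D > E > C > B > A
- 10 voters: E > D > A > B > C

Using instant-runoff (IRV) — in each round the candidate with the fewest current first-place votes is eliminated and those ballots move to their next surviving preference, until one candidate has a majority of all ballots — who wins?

B

Round 1: A 0, B 25, C 9, D 15, E 18. A eliminated.
Round 2: B 25, C 9, D 15, E 18. C eliminated.
Round 3: B 34, D 15, E 18. B has a majority (≥34).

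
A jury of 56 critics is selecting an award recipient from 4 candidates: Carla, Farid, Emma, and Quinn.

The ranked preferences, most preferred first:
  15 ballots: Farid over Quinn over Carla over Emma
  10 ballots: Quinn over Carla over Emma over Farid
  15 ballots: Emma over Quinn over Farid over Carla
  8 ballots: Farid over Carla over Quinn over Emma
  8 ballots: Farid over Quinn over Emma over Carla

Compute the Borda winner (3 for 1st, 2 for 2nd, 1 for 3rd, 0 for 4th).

Quinn

Carla: 15×1 + 10×2 + 15×0 + 8×2 + 8×0 = 51
Farid: 15×3 + 10×0 + 15×1 + 8×3 + 8×3 = 108
Emma: 15×0 + 10×1 + 15×3 + 8×0 + 8×1 = 63
Quinn: 15×2 + 10×3 + 15×2 + 8×1 + 8×2 = 114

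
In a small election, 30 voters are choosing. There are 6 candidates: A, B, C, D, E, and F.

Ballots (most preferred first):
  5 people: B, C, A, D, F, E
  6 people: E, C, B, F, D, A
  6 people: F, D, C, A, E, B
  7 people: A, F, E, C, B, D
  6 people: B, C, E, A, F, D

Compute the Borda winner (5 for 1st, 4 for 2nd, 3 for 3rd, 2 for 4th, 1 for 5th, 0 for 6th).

A: 5×3 + 6×0 + 6×2 + 7×5 + 6×2 = 74
B: 5×5 + 6×3 + 6×0 + 7×1 + 6×5 = 80
C: 5×4 + 6×4 + 6×3 + 7×2 + 6×4 = 100
D: 5×2 + 6×1 + 6×4 + 7×0 + 6×0 = 40
E: 5×0 + 6×5 + 6×1 + 7×3 + 6×3 = 75
F: 5×1 + 6×2 + 6×5 + 7×4 + 6×1 = 81

C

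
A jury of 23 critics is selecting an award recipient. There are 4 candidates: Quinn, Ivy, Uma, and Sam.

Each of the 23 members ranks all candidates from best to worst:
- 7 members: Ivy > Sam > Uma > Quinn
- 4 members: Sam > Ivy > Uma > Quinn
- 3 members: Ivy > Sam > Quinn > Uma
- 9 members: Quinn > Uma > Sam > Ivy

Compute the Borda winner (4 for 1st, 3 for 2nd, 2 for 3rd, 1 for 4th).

Sam

Quinn: 7×1 + 4×1 + 3×2 + 9×4 = 53
Ivy: 7×4 + 4×3 + 3×4 + 9×1 = 61
Uma: 7×2 + 4×2 + 3×1 + 9×3 = 52
Sam: 7×3 + 4×4 + 3×3 + 9×2 = 64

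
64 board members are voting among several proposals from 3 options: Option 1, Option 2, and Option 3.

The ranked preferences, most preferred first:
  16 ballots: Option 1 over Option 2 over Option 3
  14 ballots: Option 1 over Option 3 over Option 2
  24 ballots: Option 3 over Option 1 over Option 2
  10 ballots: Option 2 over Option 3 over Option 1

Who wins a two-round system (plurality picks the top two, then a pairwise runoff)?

Round 1 first-place votes: Option 1 30, Option 2 10, Option 3 24. Option 1 and Option 3 advance.
Runoff: Option 1 is ranked above Option 3 on 30 ballots, Option 3 above Option 1 on 34.

Option 3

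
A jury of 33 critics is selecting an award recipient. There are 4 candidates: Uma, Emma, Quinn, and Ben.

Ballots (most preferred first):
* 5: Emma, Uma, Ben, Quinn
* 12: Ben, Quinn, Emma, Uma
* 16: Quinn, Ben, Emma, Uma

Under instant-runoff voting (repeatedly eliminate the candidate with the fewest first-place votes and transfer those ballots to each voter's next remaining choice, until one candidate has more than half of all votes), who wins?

Round 1: Uma 0, Emma 5, Quinn 16, Ben 12. Uma eliminated.
Round 2: Emma 5, Quinn 16, Ben 12. Emma eliminated.
Round 3: Quinn 16, Ben 17. Ben has a majority (≥17).

Ben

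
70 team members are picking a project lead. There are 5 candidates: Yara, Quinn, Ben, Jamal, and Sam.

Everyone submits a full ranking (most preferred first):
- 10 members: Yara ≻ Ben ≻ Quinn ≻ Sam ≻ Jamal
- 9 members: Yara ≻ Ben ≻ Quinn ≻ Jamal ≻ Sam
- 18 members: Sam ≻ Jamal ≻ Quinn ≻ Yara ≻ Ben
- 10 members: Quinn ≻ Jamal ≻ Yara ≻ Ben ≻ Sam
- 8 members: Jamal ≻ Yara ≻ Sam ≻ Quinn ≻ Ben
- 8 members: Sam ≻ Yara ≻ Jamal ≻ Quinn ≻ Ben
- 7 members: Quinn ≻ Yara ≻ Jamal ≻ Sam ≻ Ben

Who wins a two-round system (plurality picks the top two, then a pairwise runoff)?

Round 1 first-place votes: Yara 19, Quinn 17, Ben 0, Jamal 8, Sam 26. Sam and Yara advance.
Runoff: Sam is ranked above Yara on 26 ballots, Yara above Sam on 44.

Yara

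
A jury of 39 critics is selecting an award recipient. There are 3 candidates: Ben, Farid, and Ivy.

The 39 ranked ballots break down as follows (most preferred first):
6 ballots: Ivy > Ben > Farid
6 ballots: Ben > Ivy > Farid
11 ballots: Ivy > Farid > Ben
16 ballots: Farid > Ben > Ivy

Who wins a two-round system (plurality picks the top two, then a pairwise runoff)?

Round 1 first-place votes: Ben 6, Farid 16, Ivy 17. Ivy and Farid advance.
Runoff: Ivy is ranked above Farid on 23 ballots, Farid above Ivy on 16.

Ivy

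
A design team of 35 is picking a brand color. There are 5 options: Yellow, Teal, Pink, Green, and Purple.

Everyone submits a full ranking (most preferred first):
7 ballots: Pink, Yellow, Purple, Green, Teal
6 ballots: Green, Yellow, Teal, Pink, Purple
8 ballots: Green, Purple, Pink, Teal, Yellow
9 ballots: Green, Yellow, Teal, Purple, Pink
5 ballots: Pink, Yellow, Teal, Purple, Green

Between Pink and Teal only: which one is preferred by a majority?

Pink

Pink is ranked above Teal on 20 ballots; Teal above Pink on 15.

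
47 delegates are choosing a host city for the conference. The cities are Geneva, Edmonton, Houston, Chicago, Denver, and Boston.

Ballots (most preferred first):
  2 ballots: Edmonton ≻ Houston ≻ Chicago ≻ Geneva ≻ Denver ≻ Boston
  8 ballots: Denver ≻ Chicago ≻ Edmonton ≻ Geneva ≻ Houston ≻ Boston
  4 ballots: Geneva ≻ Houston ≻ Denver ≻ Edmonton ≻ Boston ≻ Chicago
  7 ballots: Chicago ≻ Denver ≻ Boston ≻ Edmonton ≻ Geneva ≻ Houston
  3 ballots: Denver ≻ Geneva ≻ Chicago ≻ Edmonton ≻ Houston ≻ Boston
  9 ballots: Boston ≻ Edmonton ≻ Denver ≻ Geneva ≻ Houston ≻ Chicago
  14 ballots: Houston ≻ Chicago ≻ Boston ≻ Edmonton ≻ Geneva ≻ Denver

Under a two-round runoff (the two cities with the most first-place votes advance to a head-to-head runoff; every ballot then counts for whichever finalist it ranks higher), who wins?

Denver

Round 1 first-place votes: Geneva 4, Edmonton 2, Houston 14, Chicago 7, Denver 11, Boston 9. Houston and Denver advance.
Runoff: Houston is ranked above Denver on 20 ballots, Denver above Houston on 27.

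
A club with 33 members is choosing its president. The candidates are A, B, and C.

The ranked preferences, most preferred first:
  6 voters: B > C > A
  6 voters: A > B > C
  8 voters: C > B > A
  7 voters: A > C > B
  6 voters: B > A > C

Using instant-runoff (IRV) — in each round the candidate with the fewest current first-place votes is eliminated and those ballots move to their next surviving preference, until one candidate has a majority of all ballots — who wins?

B

Round 1: A 13, B 12, C 8. C eliminated.
Round 2: A 13, B 20. B has a majority (≥17).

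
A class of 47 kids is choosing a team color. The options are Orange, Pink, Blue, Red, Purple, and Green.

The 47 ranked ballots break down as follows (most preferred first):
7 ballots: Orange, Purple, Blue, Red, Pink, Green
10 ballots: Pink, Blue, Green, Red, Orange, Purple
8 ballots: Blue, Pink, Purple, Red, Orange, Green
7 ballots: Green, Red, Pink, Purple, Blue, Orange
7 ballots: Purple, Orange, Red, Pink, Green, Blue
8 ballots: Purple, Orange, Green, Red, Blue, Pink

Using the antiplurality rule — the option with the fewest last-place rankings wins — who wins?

Red

Last-place votes: Orange 7, Pink 8, Blue 7, Red 0, Purple 10, Green 15.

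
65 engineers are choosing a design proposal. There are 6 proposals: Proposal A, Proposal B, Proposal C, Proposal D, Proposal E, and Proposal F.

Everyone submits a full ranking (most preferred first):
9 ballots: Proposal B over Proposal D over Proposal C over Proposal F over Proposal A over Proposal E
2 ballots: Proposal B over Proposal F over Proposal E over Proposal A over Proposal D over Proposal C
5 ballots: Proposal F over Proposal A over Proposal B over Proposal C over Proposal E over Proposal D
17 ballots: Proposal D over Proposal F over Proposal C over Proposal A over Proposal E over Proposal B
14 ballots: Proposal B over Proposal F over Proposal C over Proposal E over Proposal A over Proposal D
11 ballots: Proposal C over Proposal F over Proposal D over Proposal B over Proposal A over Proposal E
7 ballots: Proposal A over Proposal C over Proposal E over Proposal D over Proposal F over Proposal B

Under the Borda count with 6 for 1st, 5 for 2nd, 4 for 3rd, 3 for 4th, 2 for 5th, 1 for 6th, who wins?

Proposal F

Proposal A: 9×2 + 2×3 + 5×5 + 17×3 + 14×2 + 11×2 + 7×6 = 192
Proposal B: 9×6 + 2×6 + 5×4 + 17×1 + 14×6 + 11×3 + 7×1 = 227
Proposal C: 9×4 + 2×1 + 5×3 + 17×4 + 14×4 + 11×6 + 7×5 = 278
Proposal D: 9×5 + 2×2 + 5×1 + 17×6 + 14×1 + 11×4 + 7×3 = 235
Proposal E: 9×1 + 2×4 + 5×2 + 17×2 + 14×3 + 11×1 + 7×4 = 142
Proposal F: 9×3 + 2×5 + 5×6 + 17×5 + 14×5 + 11×5 + 7×2 = 291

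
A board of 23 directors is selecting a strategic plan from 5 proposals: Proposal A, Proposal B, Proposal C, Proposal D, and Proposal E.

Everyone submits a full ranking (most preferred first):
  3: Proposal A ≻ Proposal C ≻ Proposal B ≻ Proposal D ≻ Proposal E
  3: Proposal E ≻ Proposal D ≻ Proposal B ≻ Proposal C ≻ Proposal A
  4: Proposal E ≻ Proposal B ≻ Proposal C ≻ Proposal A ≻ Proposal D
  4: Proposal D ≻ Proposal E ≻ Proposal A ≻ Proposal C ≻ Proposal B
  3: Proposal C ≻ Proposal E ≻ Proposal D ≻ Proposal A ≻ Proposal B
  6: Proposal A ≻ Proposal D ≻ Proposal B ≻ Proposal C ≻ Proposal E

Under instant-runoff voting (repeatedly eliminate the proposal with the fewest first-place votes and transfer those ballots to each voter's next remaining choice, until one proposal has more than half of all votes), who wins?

Round 1: Proposal A 9, Proposal B 0, Proposal C 3, Proposal D 4, Proposal E 7. Proposal B eliminated.
Round 2: Proposal A 9, Proposal C 3, Proposal D 4, Proposal E 7. Proposal C eliminated.
Round 3: Proposal A 9, Proposal D 4, Proposal E 10. Proposal D eliminated.
Round 4: Proposal A 9, Proposal E 14. Proposal E has a majority (≥12).

Proposal E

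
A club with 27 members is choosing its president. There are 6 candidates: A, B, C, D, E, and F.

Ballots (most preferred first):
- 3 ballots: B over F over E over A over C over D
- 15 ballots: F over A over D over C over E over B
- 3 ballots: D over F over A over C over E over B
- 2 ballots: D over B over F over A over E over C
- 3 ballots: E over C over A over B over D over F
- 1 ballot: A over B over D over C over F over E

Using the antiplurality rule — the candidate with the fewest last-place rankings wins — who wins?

Last-place votes: A 0, B 18, C 2, D 3, E 1, F 3.

A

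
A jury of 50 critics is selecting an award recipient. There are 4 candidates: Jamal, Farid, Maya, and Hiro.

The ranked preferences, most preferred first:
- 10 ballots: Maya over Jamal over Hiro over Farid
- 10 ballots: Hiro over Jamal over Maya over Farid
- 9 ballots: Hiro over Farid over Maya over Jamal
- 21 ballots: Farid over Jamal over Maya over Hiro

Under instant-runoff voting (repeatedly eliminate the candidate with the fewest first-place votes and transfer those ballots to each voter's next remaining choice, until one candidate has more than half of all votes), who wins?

Hiro

Round 1: Jamal 0, Farid 21, Maya 10, Hiro 19. Jamal eliminated.
Round 2: Farid 21, Maya 10, Hiro 19. Maya eliminated.
Round 3: Farid 21, Hiro 29. Hiro has a majority (≥26).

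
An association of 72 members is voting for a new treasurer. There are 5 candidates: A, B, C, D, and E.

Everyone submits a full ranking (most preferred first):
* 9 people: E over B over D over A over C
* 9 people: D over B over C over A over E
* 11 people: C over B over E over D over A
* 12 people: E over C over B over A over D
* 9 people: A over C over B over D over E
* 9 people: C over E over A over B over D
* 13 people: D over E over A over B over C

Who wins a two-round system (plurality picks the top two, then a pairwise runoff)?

Round 1 first-place votes: A 9, B 0, C 20, D 22, E 21. D and E advance.
Runoff: D is ranked above E on 31 ballots, E above D on 41.

E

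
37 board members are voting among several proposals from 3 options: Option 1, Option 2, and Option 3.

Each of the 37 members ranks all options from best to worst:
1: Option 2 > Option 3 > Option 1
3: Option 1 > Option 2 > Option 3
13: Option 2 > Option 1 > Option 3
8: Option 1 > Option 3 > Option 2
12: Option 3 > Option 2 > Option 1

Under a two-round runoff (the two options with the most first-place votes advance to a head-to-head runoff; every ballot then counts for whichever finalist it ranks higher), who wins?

Round 1 first-place votes: Option 1 11, Option 2 14, Option 3 12. Option 2 and Option 3 advance.
Runoff: Option 2 is ranked above Option 3 on 17 ballots, Option 3 above Option 2 on 20.

Option 3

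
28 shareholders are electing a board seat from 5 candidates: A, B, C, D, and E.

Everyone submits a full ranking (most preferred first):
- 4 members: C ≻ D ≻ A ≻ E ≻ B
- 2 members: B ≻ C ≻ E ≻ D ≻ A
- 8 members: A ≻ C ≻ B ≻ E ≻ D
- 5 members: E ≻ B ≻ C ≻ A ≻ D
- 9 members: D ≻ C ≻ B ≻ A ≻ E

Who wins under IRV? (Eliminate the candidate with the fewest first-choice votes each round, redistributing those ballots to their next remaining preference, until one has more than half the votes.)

Round 1: A 8, B 2, C 4, D 9, E 5. B eliminated.
Round 2: A 8, C 6, D 9, E 5. E eliminated.
Round 3: A 8, C 11, D 9. A eliminated.
Round 4: C 19, D 9. C has a majority (≥15).

C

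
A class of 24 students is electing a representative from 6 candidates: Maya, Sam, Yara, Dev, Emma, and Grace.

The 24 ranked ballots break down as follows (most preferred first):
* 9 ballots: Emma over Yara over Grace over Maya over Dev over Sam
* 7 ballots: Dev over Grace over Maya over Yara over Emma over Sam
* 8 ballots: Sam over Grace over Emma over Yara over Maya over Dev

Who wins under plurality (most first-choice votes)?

First-place votes: Maya 0, Sam 8, Yara 0, Dev 7, Emma 9, Grace 0.

Emma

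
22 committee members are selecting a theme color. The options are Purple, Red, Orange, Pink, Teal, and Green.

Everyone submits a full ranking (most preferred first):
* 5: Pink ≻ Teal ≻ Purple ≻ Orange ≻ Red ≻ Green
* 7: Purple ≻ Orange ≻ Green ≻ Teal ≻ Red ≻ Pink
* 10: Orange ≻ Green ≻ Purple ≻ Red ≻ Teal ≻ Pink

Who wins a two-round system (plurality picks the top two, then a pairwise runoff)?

Round 1 first-place votes: Purple 7, Red 0, Orange 10, Pink 5, Teal 0, Green 0. Orange and Purple advance.
Runoff: Orange is ranked above Purple on 10 ballots, Purple above Orange on 12.

Purple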